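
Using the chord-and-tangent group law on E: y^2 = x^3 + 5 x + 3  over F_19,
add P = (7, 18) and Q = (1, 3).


P != Q, so use the chord formula.
s = (y2 - y1) / (x2 - x1) = (4) / (13) mod 19 = 12
x3 = s^2 - x1 - x2 mod 19 = 12^2 - 7 - 1 = 3
y3 = s (x1 - x3) - y1 mod 19 = 12 * (7 - 3) - 18 = 11

P + Q = (3, 11)


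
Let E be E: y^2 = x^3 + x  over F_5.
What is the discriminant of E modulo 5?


4 a^3 + 27 b^2 = 4*1^3 + 27*0^2 = 4 + 0 = 4
Delta = -16 * (4) = -64
Delta mod 5 = 1

Delta = 1 (mod 5)


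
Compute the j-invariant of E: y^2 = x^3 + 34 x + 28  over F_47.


Delta = -16(4 a^3 + 27 b^2) mod 47 = 25
-1728 * (4 a)^3 = -1728 * (4*34)^3 mod 47 = 35
j = 35 * 25^(-1) mod 47 = 39

j = 39 (mod 47)


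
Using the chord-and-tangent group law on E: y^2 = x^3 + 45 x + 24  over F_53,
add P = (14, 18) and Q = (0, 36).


P != Q, so use the chord formula.
s = (y2 - y1) / (x2 - x1) = (18) / (39) mod 53 = 29
x3 = s^2 - x1 - x2 mod 53 = 29^2 - 14 - 0 = 32
y3 = s (x1 - x3) - y1 mod 53 = 29 * (14 - 32) - 18 = 43

P + Q = (32, 43)


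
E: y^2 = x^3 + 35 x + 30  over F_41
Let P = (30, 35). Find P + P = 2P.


Doubling: s = (3 x1^2 + a) / (2 y1)
s = (3*30^2 + 35) / (2*35) mod 41 = 1
x3 = s^2 - 2 x1 mod 41 = 1^2 - 2*30 = 23
y3 = s (x1 - x3) - y1 mod 41 = 1 * (30 - 23) - 35 = 13

2P = (23, 13)


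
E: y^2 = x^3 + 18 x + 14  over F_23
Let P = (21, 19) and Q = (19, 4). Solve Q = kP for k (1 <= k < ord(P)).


Enumerate multiples of P until we hit Q = (19, 4):
  1P = (21, 19)
  2P = (8, 7)
  3P = (12, 7)
  4P = (2, 14)
  5P = (3, 16)
  6P = (15, 5)
  7P = (18, 11)
  8P = (9, 13)
  9P = (22, 15)
  10P = (19, 19)
  11P = (6, 4)
  12P = (20, 5)
  13P = (17, 14)
  14P = (11, 5)
  15P = (4, 14)
  16P = (7, 0)
  17P = (4, 9)
  18P = (11, 18)
  19P = (17, 9)
  20P = (20, 18)
  21P = (6, 19)
  22P = (19, 4)
Match found at i = 22.

k = 22


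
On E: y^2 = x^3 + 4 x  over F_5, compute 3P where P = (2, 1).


k = 3 = 11_2 (binary, LSB first: 11)
Double-and-add from P = (2, 1):
  bit 0 = 1: acc = O + (2, 1) = (2, 1)
  bit 1 = 1: acc = (2, 1) + (0, 0) = (2, 4)

3P = (2, 4)


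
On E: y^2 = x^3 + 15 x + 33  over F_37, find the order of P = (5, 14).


Compute successive multiples of P until we hit O:
  1P = (5, 14)
  2P = (16, 22)
  3P = (15, 9)
  4P = (8, 6)
  5P = (27, 20)
  6P = (17, 13)
  7P = (24, 3)
  8P = (11, 7)
  ... (continuing to 42P)
  42P = O

ord(P) = 42


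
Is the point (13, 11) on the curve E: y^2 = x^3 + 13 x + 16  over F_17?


Check whether y^2 = x^3 + 13 x + 16 (mod 17) for (x, y) = (13, 11).
LHS: y^2 = 11^2 mod 17 = 2
RHS: x^3 + 13 x + 16 = 13^3 + 13*13 + 16 mod 17 = 2
LHS = RHS

Yes, on the curve


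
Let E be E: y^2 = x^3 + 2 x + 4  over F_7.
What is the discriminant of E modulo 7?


4 a^3 + 27 b^2 = 4*2^3 + 27*4^2 = 32 + 432 = 464
Delta = -16 * (464) = -7424
Delta mod 7 = 3

Delta = 3 (mod 7)


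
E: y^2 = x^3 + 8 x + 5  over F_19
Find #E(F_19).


For each x in F_19, count y with y^2 = x^3 + 8 x + 5 mod 19:
  x = 0: RHS = 5, y in [9, 10]  -> 2 point(s)
  x = 4: RHS = 6, y in [5, 14]  -> 2 point(s)
  x = 7: RHS = 5, y in [9, 10]  -> 2 point(s)
  x = 8: RHS = 11, y in [7, 12]  -> 2 point(s)
  x = 12: RHS = 5, y in [9, 10]  -> 2 point(s)
  x = 13: RHS = 7, y in [8, 11]  -> 2 point(s)
  x = 14: RHS = 11, y in [7, 12]  -> 2 point(s)
  x = 15: RHS = 4, y in [2, 17]  -> 2 point(s)
  x = 16: RHS = 11, y in [7, 12]  -> 2 point(s)
  x = 17: RHS = 0, y in [0]  -> 1 point(s)
Affine points: 19. Add the point at infinity: total = 20.

#E(F_19) = 20


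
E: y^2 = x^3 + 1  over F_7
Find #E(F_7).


For each x in F_7, count y with y^2 = x^3 + 0 x + 1 mod 7:
  x = 0: RHS = 1, y in [1, 6]  -> 2 point(s)
  x = 1: RHS = 2, y in [3, 4]  -> 2 point(s)
  x = 2: RHS = 2, y in [3, 4]  -> 2 point(s)
  x = 3: RHS = 0, y in [0]  -> 1 point(s)
  x = 4: RHS = 2, y in [3, 4]  -> 2 point(s)
  x = 5: RHS = 0, y in [0]  -> 1 point(s)
  x = 6: RHS = 0, y in [0]  -> 1 point(s)
Affine points: 11. Add the point at infinity: total = 12.

#E(F_7) = 12


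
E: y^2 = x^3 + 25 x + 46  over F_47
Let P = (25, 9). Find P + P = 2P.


Doubling: s = (3 x1^2 + a) / (2 y1)
s = (3*25^2 + 25) / (2*9) mod 47 = 22
x3 = s^2 - 2 x1 mod 47 = 22^2 - 2*25 = 11
y3 = s (x1 - x3) - y1 mod 47 = 22 * (25 - 11) - 9 = 17

2P = (11, 17)


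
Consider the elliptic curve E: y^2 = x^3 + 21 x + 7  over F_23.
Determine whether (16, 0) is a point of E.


Check whether y^2 = x^3 + 21 x + 7 (mod 23) for (x, y) = (16, 0).
LHS: y^2 = 0^2 mod 23 = 0
RHS: x^3 + 21 x + 7 = 16^3 + 21*16 + 7 mod 23 = 0
LHS = RHS

Yes, on the curve


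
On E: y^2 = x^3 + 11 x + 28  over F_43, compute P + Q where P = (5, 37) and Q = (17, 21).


P != Q, so use the chord formula.
s = (y2 - y1) / (x2 - x1) = (27) / (12) mod 43 = 13
x3 = s^2 - x1 - x2 mod 43 = 13^2 - 5 - 17 = 18
y3 = s (x1 - x3) - y1 mod 43 = 13 * (5 - 18) - 37 = 9

P + Q = (18, 9)


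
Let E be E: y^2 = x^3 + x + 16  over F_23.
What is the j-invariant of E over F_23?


Delta = -16(4 a^3 + 27 b^2) mod 23 = 20
-1728 * (4 a)^3 = -1728 * (4*1)^3 mod 23 = 15
j = 15 * 20^(-1) mod 23 = 18

j = 18 (mod 23)


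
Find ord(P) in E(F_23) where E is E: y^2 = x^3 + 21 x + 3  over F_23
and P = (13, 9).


Compute successive multiples of P until we hit O:
  1P = (13, 9)
  2P = (9, 1)
  3P = (5, 7)
  4P = (18, 7)
  5P = (17, 11)
  6P = (22, 21)
  7P = (0, 16)
  8P = (19, 19)
  ... (continuing to 30P)
  30P = O

ord(P) = 30


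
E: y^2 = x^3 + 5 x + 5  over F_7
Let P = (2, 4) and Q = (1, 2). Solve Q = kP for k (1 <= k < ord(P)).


Enumerate multiples of P until we hit Q = (1, 2):
  1P = (2, 4)
  2P = (5, 1)
  3P = (1, 2)
Match found at i = 3.

k = 3


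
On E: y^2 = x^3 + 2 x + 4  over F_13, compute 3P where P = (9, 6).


k = 3 = 11_2 (binary, LSB first: 11)
Double-and-add from P = (9, 6):
  bit 0 = 1: acc = O + (9, 6) = (9, 6)
  bit 1 = 1: acc = (9, 6) + (12, 1) = (2, 4)

3P = (2, 4)


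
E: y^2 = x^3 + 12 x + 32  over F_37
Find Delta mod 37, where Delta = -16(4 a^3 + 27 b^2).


4 a^3 + 27 b^2 = 4*12^3 + 27*32^2 = 6912 + 27648 = 34560
Delta = -16 * (34560) = -552960
Delta mod 37 = 5

Delta = 5 (mod 37)


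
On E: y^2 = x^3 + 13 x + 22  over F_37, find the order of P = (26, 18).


Compute successive multiples of P until we hit O:
  1P = (26, 18)
  2P = (21, 26)
  3P = (34, 17)
  4P = (25, 5)
  5P = (7, 7)
  6P = (7, 30)
  7P = (25, 32)
  8P = (34, 20)
  ... (continuing to 11P)
  11P = O

ord(P) = 11


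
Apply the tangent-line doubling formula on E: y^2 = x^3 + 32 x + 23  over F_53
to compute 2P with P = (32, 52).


Doubling: s = (3 x1^2 + a) / (2 y1)
s = (3*32^2 + 32) / (2*52) mod 53 = 38
x3 = s^2 - 2 x1 mod 53 = 38^2 - 2*32 = 2
y3 = s (x1 - x3) - y1 mod 53 = 38 * (32 - 2) - 52 = 28

2P = (2, 28)


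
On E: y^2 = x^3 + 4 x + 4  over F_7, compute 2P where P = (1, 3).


k = 2 = 10_2 (binary, LSB first: 01)
Double-and-add from P = (1, 3):
  bit 0 = 0: acc unchanged = O
  bit 1 = 1: acc = O + (5, 4) = (5, 4)

2P = (5, 4)


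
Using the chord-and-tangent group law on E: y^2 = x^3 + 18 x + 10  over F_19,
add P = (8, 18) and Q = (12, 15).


P != Q, so use the chord formula.
s = (y2 - y1) / (x2 - x1) = (16) / (4) mod 19 = 4
x3 = s^2 - x1 - x2 mod 19 = 4^2 - 8 - 12 = 15
y3 = s (x1 - x3) - y1 mod 19 = 4 * (8 - 15) - 18 = 11

P + Q = (15, 11)


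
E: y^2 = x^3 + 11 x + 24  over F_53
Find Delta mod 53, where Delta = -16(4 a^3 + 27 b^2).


4 a^3 + 27 b^2 = 4*11^3 + 27*24^2 = 5324 + 15552 = 20876
Delta = -16 * (20876) = -334016
Delta mod 53 = 43

Delta = 43 (mod 53)


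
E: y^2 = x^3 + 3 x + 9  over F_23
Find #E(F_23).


For each x in F_23, count y with y^2 = x^3 + 3 x + 9 mod 23:
  x = 0: RHS = 9, y in [3, 20]  -> 2 point(s)
  x = 1: RHS = 13, y in [6, 17]  -> 2 point(s)
  x = 2: RHS = 0, y in [0]  -> 1 point(s)
  x = 4: RHS = 16, y in [4, 19]  -> 2 point(s)
  x = 6: RHS = 13, y in [6, 17]  -> 2 point(s)
  x = 8: RHS = 16, y in [4, 19]  -> 2 point(s)
  x = 9: RHS = 6, y in [11, 12]  -> 2 point(s)
  x = 10: RHS = 4, y in [2, 21]  -> 2 point(s)
  x = 11: RHS = 16, y in [4, 19]  -> 2 point(s)
  x = 12: RHS = 2, y in [5, 18]  -> 2 point(s)
  x = 14: RHS = 12, y in [9, 14]  -> 2 point(s)
  x = 15: RHS = 2, y in [5, 18]  -> 2 point(s)
  x = 16: RHS = 13, y in [6, 17]  -> 2 point(s)
  x = 19: RHS = 2, y in [5, 18]  -> 2 point(s)
  x = 21: RHS = 18, y in [8, 15]  -> 2 point(s)
Affine points: 29. Add the point at infinity: total = 30.

#E(F_23) = 30


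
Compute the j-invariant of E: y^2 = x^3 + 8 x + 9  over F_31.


Delta = -16(4 a^3 + 27 b^2) mod 31 = 6
-1728 * (4 a)^3 = -1728 * (4*8)^3 mod 31 = 8
j = 8 * 6^(-1) mod 31 = 22

j = 22 (mod 31)


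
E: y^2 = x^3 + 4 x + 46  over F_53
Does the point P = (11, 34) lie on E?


Check whether y^2 = x^3 + 4 x + 46 (mod 53) for (x, y) = (11, 34).
LHS: y^2 = 34^2 mod 53 = 43
RHS: x^3 + 4 x + 46 = 11^3 + 4*11 + 46 mod 53 = 43
LHS = RHS

Yes, on the curve


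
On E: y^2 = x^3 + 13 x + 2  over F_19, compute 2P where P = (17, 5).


Doubling: s = (3 x1^2 + a) / (2 y1)
s = (3*17^2 + 13) / (2*5) mod 19 = 12
x3 = s^2 - 2 x1 mod 19 = 12^2 - 2*17 = 15
y3 = s (x1 - x3) - y1 mod 19 = 12 * (17 - 15) - 5 = 0

2P = (15, 0)


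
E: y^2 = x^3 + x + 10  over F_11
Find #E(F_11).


For each x in F_11, count y with y^2 = x^3 + 1 x + 10 mod 11:
  x = 1: RHS = 1, y in [1, 10]  -> 2 point(s)
  x = 2: RHS = 9, y in [3, 8]  -> 2 point(s)
  x = 4: RHS = 1, y in [1, 10]  -> 2 point(s)
  x = 6: RHS = 1, y in [1, 10]  -> 2 point(s)
  x = 9: RHS = 0, y in [0]  -> 1 point(s)
Affine points: 9. Add the point at infinity: total = 10.

#E(F_11) = 10


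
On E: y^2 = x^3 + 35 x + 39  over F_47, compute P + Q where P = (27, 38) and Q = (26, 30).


P != Q, so use the chord formula.
s = (y2 - y1) / (x2 - x1) = (39) / (46) mod 47 = 8
x3 = s^2 - x1 - x2 mod 47 = 8^2 - 27 - 26 = 11
y3 = s (x1 - x3) - y1 mod 47 = 8 * (27 - 11) - 38 = 43

P + Q = (11, 43)


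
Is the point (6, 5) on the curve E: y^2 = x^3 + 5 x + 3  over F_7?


Check whether y^2 = x^3 + 5 x + 3 (mod 7) for (x, y) = (6, 5).
LHS: y^2 = 5^2 mod 7 = 4
RHS: x^3 + 5 x + 3 = 6^3 + 5*6 + 3 mod 7 = 4
LHS = RHS

Yes, on the curve


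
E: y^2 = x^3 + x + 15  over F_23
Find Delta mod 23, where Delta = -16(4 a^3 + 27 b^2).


4 a^3 + 27 b^2 = 4*1^3 + 27*15^2 = 4 + 6075 = 6079
Delta = -16 * (6079) = -97264
Delta mod 23 = 3

Delta = 3 (mod 23)


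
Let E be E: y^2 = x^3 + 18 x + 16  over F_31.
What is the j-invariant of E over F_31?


Delta = -16(4 a^3 + 27 b^2) mod 31 = 8
-1728 * (4 a)^3 = -1728 * (4*18)^3 mod 31 = 2
j = 2 * 8^(-1) mod 31 = 8

j = 8 (mod 31)


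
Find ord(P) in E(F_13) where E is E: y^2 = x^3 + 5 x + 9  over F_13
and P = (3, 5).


Compute successive multiples of P until we hit O:
  1P = (3, 5)
  2P = (11, 11)
  3P = (2, 12)
  4P = (5, 9)
  5P = (9, 9)
  6P = (0, 10)
  7P = (7, 6)
  8P = (12, 9)
  ... (continuing to 17P)
  17P = O

ord(P) = 17


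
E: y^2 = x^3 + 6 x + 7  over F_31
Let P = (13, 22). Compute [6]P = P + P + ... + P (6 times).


k = 6 = 110_2 (binary, LSB first: 011)
Double-and-add from P = (13, 22):
  bit 0 = 0: acc unchanged = O
  bit 1 = 1: acc = O + (19, 25) = (19, 25)
  bit 2 = 1: acc = (19, 25) + (0, 10) = (0, 21)

6P = (0, 21)


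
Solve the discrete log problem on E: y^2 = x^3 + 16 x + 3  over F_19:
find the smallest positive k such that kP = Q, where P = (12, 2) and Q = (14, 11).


Enumerate multiples of P until we hit Q = (14, 11):
  1P = (12, 2)
  2P = (18, 10)
  3P = (14, 8)
  4P = (2, 9)
  5P = (11, 3)
  6P = (16, 2)
  7P = (10, 17)
  8P = (1, 1)
  9P = (17, 1)
  10P = (6, 12)
  11P = (8, 4)
  12P = (4, 13)
  13P = (4, 6)
  14P = (8, 15)
  15P = (6, 7)
  16P = (17, 18)
  17P = (1, 18)
  18P = (10, 2)
  19P = (16, 17)
  20P = (11, 16)
  21P = (2, 10)
  22P = (14, 11)
Match found at i = 22.

k = 22


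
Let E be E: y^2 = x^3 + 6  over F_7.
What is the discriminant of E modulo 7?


4 a^3 + 27 b^2 = 4*0^3 + 27*6^2 = 0 + 972 = 972
Delta = -16 * (972) = -15552
Delta mod 7 = 2

Delta = 2 (mod 7)


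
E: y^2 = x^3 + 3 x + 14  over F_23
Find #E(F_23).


For each x in F_23, count y with y^2 = x^3 + 3 x + 14 mod 23:
  x = 1: RHS = 18, y in [8, 15]  -> 2 point(s)
  x = 3: RHS = 4, y in [2, 21]  -> 2 point(s)
  x = 5: RHS = 16, y in [4, 19]  -> 2 point(s)
  x = 6: RHS = 18, y in [8, 15]  -> 2 point(s)
  x = 10: RHS = 9, y in [3, 20]  -> 2 point(s)
  x = 16: RHS = 18, y in [8, 15]  -> 2 point(s)
  x = 18: RHS = 12, y in [9, 14]  -> 2 point(s)
  x = 20: RHS = 1, y in [1, 22]  -> 2 point(s)
  x = 21: RHS = 0, y in [0]  -> 1 point(s)
Affine points: 17. Add the point at infinity: total = 18.

#E(F_23) = 18


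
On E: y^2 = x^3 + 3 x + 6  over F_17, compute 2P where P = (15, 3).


Doubling: s = (3 x1^2 + a) / (2 y1)
s = (3*15^2 + 3) / (2*3) mod 17 = 11
x3 = s^2 - 2 x1 mod 17 = 11^2 - 2*15 = 6
y3 = s (x1 - x3) - y1 mod 17 = 11 * (15 - 6) - 3 = 11

2P = (6, 11)


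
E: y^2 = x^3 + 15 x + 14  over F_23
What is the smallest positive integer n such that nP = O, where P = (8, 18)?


Compute successive multiples of P until we hit O:
  1P = (8, 18)
  2P = (7, 5)
  3P = (16, 16)
  4P = (12, 6)
  5P = (12, 17)
  6P = (16, 7)
  7P = (7, 18)
  8P = (8, 5)
  ... (continuing to 9P)
  9P = O

ord(P) = 9


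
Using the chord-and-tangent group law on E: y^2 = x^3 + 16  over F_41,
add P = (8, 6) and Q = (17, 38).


P != Q, so use the chord formula.
s = (y2 - y1) / (x2 - x1) = (32) / (9) mod 41 = 40
x3 = s^2 - x1 - x2 mod 41 = 40^2 - 8 - 17 = 17
y3 = s (x1 - x3) - y1 mod 41 = 40 * (8 - 17) - 6 = 3

P + Q = (17, 3)


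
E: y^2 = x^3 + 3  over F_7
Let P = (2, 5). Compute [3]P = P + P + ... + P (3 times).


k = 3 = 11_2 (binary, LSB first: 11)
Double-and-add from P = (2, 5):
  bit 0 = 1: acc = O + (2, 5) = (2, 5)
  bit 1 = 1: acc = (2, 5) + (5, 4) = (4, 5)

3P = (4, 5)


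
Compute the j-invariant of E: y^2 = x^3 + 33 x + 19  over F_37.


Delta = -16(4 a^3 + 27 b^2) mod 37 = 29
-1728 * (4 a)^3 = -1728 * (4*33)^3 mod 37 = 10
j = 10 * 29^(-1) mod 37 = 8

j = 8 (mod 37)


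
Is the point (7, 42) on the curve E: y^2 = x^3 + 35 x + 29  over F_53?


Check whether y^2 = x^3 + 35 x + 29 (mod 53) for (x, y) = (7, 42).
LHS: y^2 = 42^2 mod 53 = 15
RHS: x^3 + 35 x + 29 = 7^3 + 35*7 + 29 mod 53 = 34
LHS != RHS

No, not on the curve


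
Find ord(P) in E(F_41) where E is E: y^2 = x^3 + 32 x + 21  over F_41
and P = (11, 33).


Compute successive multiples of P until we hit O:
  1P = (11, 33)
  2P = (21, 14)
  3P = (4, 7)
  4P = (8, 25)
  5P = (20, 25)
  6P = (28, 14)
  7P = (39, 20)
  8P = (33, 27)
  ... (continuing to 23P)
  23P = O

ord(P) = 23


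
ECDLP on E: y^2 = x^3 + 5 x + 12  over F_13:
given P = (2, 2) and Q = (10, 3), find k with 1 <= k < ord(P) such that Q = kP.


Enumerate multiples of P until we hit Q = (10, 3):
  1P = (2, 2)
  2P = (10, 3)
Match found at i = 2.

k = 2


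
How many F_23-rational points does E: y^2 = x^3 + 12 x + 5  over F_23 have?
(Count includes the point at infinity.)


For each x in F_23, count y with y^2 = x^3 + 12 x + 5 mod 23:
  x = 1: RHS = 18, y in [8, 15]  -> 2 point(s)
  x = 4: RHS = 2, y in [5, 18]  -> 2 point(s)
  x = 5: RHS = 6, y in [11, 12]  -> 2 point(s)
  x = 7: RHS = 18, y in [8, 15]  -> 2 point(s)
  x = 13: RHS = 12, y in [9, 14]  -> 2 point(s)
  x = 15: RHS = 18, y in [8, 15]  -> 2 point(s)
  x = 17: RHS = 16, y in [4, 19]  -> 2 point(s)
  x = 18: RHS = 4, y in [2, 21]  -> 2 point(s)
  x = 19: RHS = 8, y in [10, 13]  -> 2 point(s)
Affine points: 18. Add the point at infinity: total = 19.

#E(F_23) = 19


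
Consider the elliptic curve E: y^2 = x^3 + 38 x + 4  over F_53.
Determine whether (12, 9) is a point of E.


Check whether y^2 = x^3 + 38 x + 4 (mod 53) for (x, y) = (12, 9).
LHS: y^2 = 9^2 mod 53 = 28
RHS: x^3 + 38 x + 4 = 12^3 + 38*12 + 4 mod 53 = 15
LHS != RHS

No, not on the curve


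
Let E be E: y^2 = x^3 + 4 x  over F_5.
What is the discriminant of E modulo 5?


4 a^3 + 27 b^2 = 4*4^3 + 27*0^2 = 256 + 0 = 256
Delta = -16 * (256) = -4096
Delta mod 5 = 4

Delta = 4 (mod 5)


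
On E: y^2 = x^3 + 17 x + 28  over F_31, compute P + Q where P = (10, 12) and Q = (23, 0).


P != Q, so use the chord formula.
s = (y2 - y1) / (x2 - x1) = (19) / (13) mod 31 = 11
x3 = s^2 - x1 - x2 mod 31 = 11^2 - 10 - 23 = 26
y3 = s (x1 - x3) - y1 mod 31 = 11 * (10 - 26) - 12 = 29

P + Q = (26, 29)


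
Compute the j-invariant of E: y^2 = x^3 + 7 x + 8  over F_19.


Delta = -16(4 a^3 + 27 b^2) mod 19 = 9
-1728 * (4 a)^3 = -1728 * (4*7)^3 mod 19 = 7
j = 7 * 9^(-1) mod 19 = 5

j = 5 (mod 19)


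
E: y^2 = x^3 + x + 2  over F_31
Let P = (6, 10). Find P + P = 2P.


Doubling: s = (3 x1^2 + a) / (2 y1)
s = (3*6^2 + 1) / (2*10) mod 31 = 7
x3 = s^2 - 2 x1 mod 31 = 7^2 - 2*6 = 6
y3 = s (x1 - x3) - y1 mod 31 = 7 * (6 - 6) - 10 = 21

2P = (6, 21)


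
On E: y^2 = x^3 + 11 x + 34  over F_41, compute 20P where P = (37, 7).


k = 20 = 10100_2 (binary, LSB first: 00101)
Double-and-add from P = (37, 7):
  bit 0 = 0: acc unchanged = O
  bit 1 = 0: acc unchanged = O
  bit 2 = 1: acc = O + (24, 31) = (24, 31)
  bit 3 = 0: acc unchanged = (24, 31)
  bit 4 = 1: acc = (24, 31) + (16, 1) = (33, 7)

20P = (33, 7)


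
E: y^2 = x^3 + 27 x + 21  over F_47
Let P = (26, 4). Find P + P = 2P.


Doubling: s = (3 x1^2 + a) / (2 y1)
s = (3*26^2 + 27) / (2*4) mod 47 = 16
x3 = s^2 - 2 x1 mod 47 = 16^2 - 2*26 = 16
y3 = s (x1 - x3) - y1 mod 47 = 16 * (26 - 16) - 4 = 15

2P = (16, 15)


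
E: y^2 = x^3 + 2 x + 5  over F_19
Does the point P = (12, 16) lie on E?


Check whether y^2 = x^3 + 2 x + 5 (mod 19) for (x, y) = (12, 16).
LHS: y^2 = 16^2 mod 19 = 9
RHS: x^3 + 2 x + 5 = 12^3 + 2*12 + 5 mod 19 = 9
LHS = RHS

Yes, on the curve


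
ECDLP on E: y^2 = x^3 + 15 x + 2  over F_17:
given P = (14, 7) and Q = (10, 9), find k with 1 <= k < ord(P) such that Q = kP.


Enumerate multiples of P until we hit Q = (10, 9):
  1P = (14, 7)
  2P = (15, 7)
  3P = (5, 10)
  4P = (0, 11)
  5P = (1, 16)
  6P = (6, 11)
  7P = (10, 8)
  8P = (9, 13)
  9P = (7, 5)
  10P = (11, 6)
  11P = (11, 11)
  12P = (7, 12)
  13P = (9, 4)
  14P = (10, 9)
Match found at i = 14.

k = 14


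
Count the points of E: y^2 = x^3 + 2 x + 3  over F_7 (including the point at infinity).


For each x in F_7, count y with y^2 = x^3 + 2 x + 3 mod 7:
  x = 2: RHS = 1, y in [1, 6]  -> 2 point(s)
  x = 3: RHS = 1, y in [1, 6]  -> 2 point(s)
  x = 6: RHS = 0, y in [0]  -> 1 point(s)
Affine points: 5. Add the point at infinity: total = 6.

#E(F_7) = 6


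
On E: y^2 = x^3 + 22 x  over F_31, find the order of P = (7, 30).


Compute successive multiples of P until we hit O:
  1P = (7, 30)
  2P = (4, 11)
  3P = (5, 24)
  4P = (28, 0)
  5P = (5, 7)
  6P = (4, 20)
  7P = (7, 1)
  8P = O

ord(P) = 8


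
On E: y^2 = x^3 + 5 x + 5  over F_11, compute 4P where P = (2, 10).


k = 4 = 100_2 (binary, LSB first: 001)
Double-and-add from P = (2, 10):
  bit 0 = 0: acc unchanged = O
  bit 1 = 0: acc unchanged = O
  bit 2 = 1: acc = O + (6, 8) = (6, 8)

4P = (6, 8)


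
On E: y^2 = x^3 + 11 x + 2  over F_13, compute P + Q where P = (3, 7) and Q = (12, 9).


P != Q, so use the chord formula.
s = (y2 - y1) / (x2 - x1) = (2) / (9) mod 13 = 6
x3 = s^2 - x1 - x2 mod 13 = 6^2 - 3 - 12 = 8
y3 = s (x1 - x3) - y1 mod 13 = 6 * (3 - 8) - 7 = 2

P + Q = (8, 2)


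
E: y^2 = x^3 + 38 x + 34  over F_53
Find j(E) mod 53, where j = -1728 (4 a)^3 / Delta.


Delta = -16(4 a^3 + 27 b^2) mod 53 = 52
-1728 * (4 a)^3 = -1728 * (4*38)^3 mod 53 = 5
j = 5 * 52^(-1) mod 53 = 48

j = 48 (mod 53)


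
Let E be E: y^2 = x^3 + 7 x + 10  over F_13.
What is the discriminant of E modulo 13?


4 a^3 + 27 b^2 = 4*7^3 + 27*10^2 = 1372 + 2700 = 4072
Delta = -16 * (4072) = -65152
Delta mod 13 = 4

Delta = 4 (mod 13)


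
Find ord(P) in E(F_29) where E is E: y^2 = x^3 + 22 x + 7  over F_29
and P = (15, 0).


Compute successive multiples of P until we hit O:
  1P = (15, 0)
  2P = O

ord(P) = 2


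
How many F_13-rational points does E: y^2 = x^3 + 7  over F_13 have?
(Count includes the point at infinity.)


For each x in F_13, count y with y^2 = x^3 + 0 x + 7 mod 13:
  x = 7: RHS = 12, y in [5, 8]  -> 2 point(s)
  x = 8: RHS = 12, y in [5, 8]  -> 2 point(s)
  x = 11: RHS = 12, y in [5, 8]  -> 2 point(s)
Affine points: 6. Add the point at infinity: total = 7.

#E(F_13) = 7


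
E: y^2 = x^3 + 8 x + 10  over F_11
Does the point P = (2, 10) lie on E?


Check whether y^2 = x^3 + 8 x + 10 (mod 11) for (x, y) = (2, 10).
LHS: y^2 = 10^2 mod 11 = 1
RHS: x^3 + 8 x + 10 = 2^3 + 8*2 + 10 mod 11 = 1
LHS = RHS

Yes, on the curve


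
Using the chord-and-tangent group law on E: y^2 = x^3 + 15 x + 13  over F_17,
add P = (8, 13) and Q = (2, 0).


P != Q, so use the chord formula.
s = (y2 - y1) / (x2 - x1) = (4) / (11) mod 17 = 5
x3 = s^2 - x1 - x2 mod 17 = 5^2 - 8 - 2 = 15
y3 = s (x1 - x3) - y1 mod 17 = 5 * (8 - 15) - 13 = 3

P + Q = (15, 3)


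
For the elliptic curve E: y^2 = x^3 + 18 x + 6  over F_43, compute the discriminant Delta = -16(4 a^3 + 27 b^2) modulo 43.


4 a^3 + 27 b^2 = 4*18^3 + 27*6^2 = 23328 + 972 = 24300
Delta = -16 * (24300) = -388800
Delta mod 43 = 6

Delta = 6 (mod 43)


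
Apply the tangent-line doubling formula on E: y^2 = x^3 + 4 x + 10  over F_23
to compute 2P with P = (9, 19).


Doubling: s = (3 x1^2 + a) / (2 y1)
s = (3*9^2 + 4) / (2*19) mod 23 = 18
x3 = s^2 - 2 x1 mod 23 = 18^2 - 2*9 = 7
y3 = s (x1 - x3) - y1 mod 23 = 18 * (9 - 7) - 19 = 17

2P = (7, 17)


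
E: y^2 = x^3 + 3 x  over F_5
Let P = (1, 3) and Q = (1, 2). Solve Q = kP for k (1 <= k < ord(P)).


Enumerate multiples of P until we hit Q = (1, 2):
  1P = (1, 3)
  2P = (4, 4)
  3P = (4, 1)
  4P = (1, 2)
Match found at i = 4.

k = 4


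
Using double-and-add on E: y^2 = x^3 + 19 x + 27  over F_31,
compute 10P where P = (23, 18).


k = 10 = 1010_2 (binary, LSB first: 0101)
Double-and-add from P = (23, 18):
  bit 0 = 0: acc unchanged = O
  bit 1 = 1: acc = O + (10, 16) = (10, 16)
  bit 2 = 0: acc unchanged = (10, 16)
  bit 3 = 1: acc = (10, 16) + (6, 27) = (9, 20)

10P = (9, 20)


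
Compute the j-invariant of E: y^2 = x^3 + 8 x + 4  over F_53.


Delta = -16(4 a^3 + 27 b^2) mod 53 = 17
-1728 * (4 a)^3 = -1728 * (4*8)^3 mod 53 = 29
j = 29 * 17^(-1) mod 53 = 36

j = 36 (mod 53)


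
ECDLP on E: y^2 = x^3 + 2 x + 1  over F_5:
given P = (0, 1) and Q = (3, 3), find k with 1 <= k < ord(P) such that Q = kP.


Enumerate multiples of P until we hit Q = (3, 3):
  1P = (0, 1)
  2P = (1, 3)
  3P = (3, 3)
Match found at i = 3.

k = 3


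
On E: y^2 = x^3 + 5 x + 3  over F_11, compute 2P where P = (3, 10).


Doubling: s = (3 x1^2 + a) / (2 y1)
s = (3*3^2 + 5) / (2*10) mod 11 = 6
x3 = s^2 - 2 x1 mod 11 = 6^2 - 2*3 = 8
y3 = s (x1 - x3) - y1 mod 11 = 6 * (3 - 8) - 10 = 4

2P = (8, 4)


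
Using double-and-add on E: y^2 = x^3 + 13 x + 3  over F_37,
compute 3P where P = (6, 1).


k = 3 = 11_2 (binary, LSB first: 11)
Double-and-add from P = (6, 1):
  bit 0 = 1: acc = O + (6, 1) = (6, 1)
  bit 1 = 1: acc = (6, 1) + (13, 1) = (18, 36)

3P = (18, 36)


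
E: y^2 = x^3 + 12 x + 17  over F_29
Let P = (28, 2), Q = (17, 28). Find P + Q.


P != Q, so use the chord formula.
s = (y2 - y1) / (x2 - x1) = (26) / (18) mod 29 = 24
x3 = s^2 - x1 - x2 mod 29 = 24^2 - 28 - 17 = 9
y3 = s (x1 - x3) - y1 mod 29 = 24 * (28 - 9) - 2 = 19

P + Q = (9, 19)


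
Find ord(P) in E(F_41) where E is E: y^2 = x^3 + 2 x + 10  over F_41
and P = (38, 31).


Compute successive multiples of P until we hit O:
  1P = (38, 31)
  2P = (8, 28)
  3P = (11, 25)
  4P = (29, 12)
  5P = (23, 28)
  6P = (3, 17)
  7P = (10, 13)
  8P = (25, 33)
  ... (continuing to 44P)
  44P = O

ord(P) = 44


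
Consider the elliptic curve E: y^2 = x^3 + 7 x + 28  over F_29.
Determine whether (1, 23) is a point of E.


Check whether y^2 = x^3 + 7 x + 28 (mod 29) for (x, y) = (1, 23).
LHS: y^2 = 23^2 mod 29 = 7
RHS: x^3 + 7 x + 28 = 1^3 + 7*1 + 28 mod 29 = 7
LHS = RHS

Yes, on the curve


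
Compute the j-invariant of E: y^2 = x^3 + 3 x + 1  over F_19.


Delta = -16(4 a^3 + 27 b^2) mod 19 = 6
-1728 * (4 a)^3 = -1728 * (4*3)^3 mod 19 = 18
j = 18 * 6^(-1) mod 19 = 3

j = 3 (mod 19)


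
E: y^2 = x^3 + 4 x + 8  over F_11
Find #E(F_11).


For each x in F_11, count y with y^2 = x^3 + 4 x + 8 mod 11:
  x = 3: RHS = 3, y in [5, 6]  -> 2 point(s)
  x = 4: RHS = 0, y in [0]  -> 1 point(s)
  x = 7: RHS = 5, y in [4, 7]  -> 2 point(s)
  x = 9: RHS = 3, y in [5, 6]  -> 2 point(s)
  x = 10: RHS = 3, y in [5, 6]  -> 2 point(s)
Affine points: 9. Add the point at infinity: total = 10.

#E(F_11) = 10


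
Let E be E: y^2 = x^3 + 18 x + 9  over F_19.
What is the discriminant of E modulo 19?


4 a^3 + 27 b^2 = 4*18^3 + 27*9^2 = 23328 + 2187 = 25515
Delta = -16 * (25515) = -408240
Delta mod 19 = 13

Delta = 13 (mod 19)


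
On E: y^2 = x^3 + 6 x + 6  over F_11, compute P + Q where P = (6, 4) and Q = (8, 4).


P != Q, so use the chord formula.
s = (y2 - y1) / (x2 - x1) = (0) / (2) mod 11 = 0
x3 = s^2 - x1 - x2 mod 11 = 0^2 - 6 - 8 = 8
y3 = s (x1 - x3) - y1 mod 11 = 0 * (6 - 8) - 4 = 7

P + Q = (8, 7)


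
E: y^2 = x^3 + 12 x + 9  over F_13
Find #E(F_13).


For each x in F_13, count y with y^2 = x^3 + 12 x + 9 mod 13:
  x = 0: RHS = 9, y in [3, 10]  -> 2 point(s)
  x = 1: RHS = 9, y in [3, 10]  -> 2 point(s)
  x = 4: RHS = 4, y in [2, 11]  -> 2 point(s)
  x = 5: RHS = 12, y in [5, 8]  -> 2 point(s)
  x = 9: RHS = 1, y in [1, 12]  -> 2 point(s)
  x = 11: RHS = 3, y in [4, 9]  -> 2 point(s)
  x = 12: RHS = 9, y in [3, 10]  -> 2 point(s)
Affine points: 14. Add the point at infinity: total = 15.

#E(F_13) = 15


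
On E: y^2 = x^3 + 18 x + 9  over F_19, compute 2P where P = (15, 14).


Doubling: s = (3 x1^2 + a) / (2 y1)
s = (3*15^2 + 18) / (2*14) mod 19 = 1
x3 = s^2 - 2 x1 mod 19 = 1^2 - 2*15 = 9
y3 = s (x1 - x3) - y1 mod 19 = 1 * (15 - 9) - 14 = 11

2P = (9, 11)


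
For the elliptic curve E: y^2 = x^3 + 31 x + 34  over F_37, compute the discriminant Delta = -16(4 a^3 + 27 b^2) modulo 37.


4 a^3 + 27 b^2 = 4*31^3 + 27*34^2 = 119164 + 31212 = 150376
Delta = -16 * (150376) = -2406016
Delta mod 37 = 20

Delta = 20 (mod 37)


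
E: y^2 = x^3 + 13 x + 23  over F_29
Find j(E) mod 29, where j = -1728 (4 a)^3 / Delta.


Delta = -16(4 a^3 + 27 b^2) mod 29 = 5
-1728 * (4 a)^3 = -1728 * (4*13)^3 mod 29 = 18
j = 18 * 5^(-1) mod 29 = 21

j = 21 (mod 29)


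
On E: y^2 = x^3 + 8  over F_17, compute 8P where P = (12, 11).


k = 8 = 1000_2 (binary, LSB first: 0001)
Double-and-add from P = (12, 11):
  bit 0 = 0: acc unchanged = O
  bit 1 = 0: acc unchanged = O
  bit 2 = 0: acc unchanged = O
  bit 3 = 1: acc = O + (11, 9) = (11, 9)

8P = (11, 9)


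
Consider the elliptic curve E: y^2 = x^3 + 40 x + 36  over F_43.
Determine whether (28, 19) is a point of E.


Check whether y^2 = x^3 + 40 x + 36 (mod 43) for (x, y) = (28, 19).
LHS: y^2 = 19^2 mod 43 = 17
RHS: x^3 + 40 x + 36 = 28^3 + 40*28 + 36 mod 43 = 17
LHS = RHS

Yes, on the curve


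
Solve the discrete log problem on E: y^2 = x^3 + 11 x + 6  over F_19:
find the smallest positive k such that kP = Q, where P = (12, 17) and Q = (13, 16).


Enumerate multiples of P until we hit Q = (13, 16):
  1P = (12, 17)
  2P = (2, 6)
  3P = (14, 15)
  4P = (13, 3)
  5P = (0, 5)
  6P = (8, 6)
  7P = (3, 3)
  8P = (9, 13)
  9P = (4, 0)
  10P = (9, 6)
  11P = (3, 16)
  12P = (8, 13)
  13P = (0, 14)
  14P = (13, 16)
Match found at i = 14.

k = 14


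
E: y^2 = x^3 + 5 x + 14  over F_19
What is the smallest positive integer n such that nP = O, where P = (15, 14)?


Compute successive multiples of P until we hit O:
  1P = (15, 14)
  2P = (15, 5)
  3P = O

ord(P) = 3


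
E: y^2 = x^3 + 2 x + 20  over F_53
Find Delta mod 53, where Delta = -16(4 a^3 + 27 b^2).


4 a^3 + 27 b^2 = 4*2^3 + 27*20^2 = 32 + 10800 = 10832
Delta = -16 * (10832) = -173312
Delta mod 53 = 51

Delta = 51 (mod 53)


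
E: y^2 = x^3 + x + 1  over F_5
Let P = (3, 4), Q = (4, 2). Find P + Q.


P != Q, so use the chord formula.
s = (y2 - y1) / (x2 - x1) = (3) / (1) mod 5 = 3
x3 = s^2 - x1 - x2 mod 5 = 3^2 - 3 - 4 = 2
y3 = s (x1 - x3) - y1 mod 5 = 3 * (3 - 2) - 4 = 4

P + Q = (2, 4)


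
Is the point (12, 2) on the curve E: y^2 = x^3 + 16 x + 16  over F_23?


Check whether y^2 = x^3 + 16 x + 16 (mod 23) for (x, y) = (12, 2).
LHS: y^2 = 2^2 mod 23 = 4
RHS: x^3 + 16 x + 16 = 12^3 + 16*12 + 16 mod 23 = 4
LHS = RHS

Yes, on the curve


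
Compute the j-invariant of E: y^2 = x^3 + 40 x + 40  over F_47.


Delta = -16(4 a^3 + 27 b^2) mod 47 = 32
-1728 * (4 a)^3 = -1728 * (4*40)^3 mod 47 = 14
j = 14 * 32^(-1) mod 47 = 21

j = 21 (mod 47)


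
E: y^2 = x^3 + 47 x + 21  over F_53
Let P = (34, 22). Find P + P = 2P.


Doubling: s = (3 x1^2 + a) / (2 y1)
s = (3*34^2 + 47) / (2*22) mod 53 = 4
x3 = s^2 - 2 x1 mod 53 = 4^2 - 2*34 = 1
y3 = s (x1 - x3) - y1 mod 53 = 4 * (34 - 1) - 22 = 4

2P = (1, 4)


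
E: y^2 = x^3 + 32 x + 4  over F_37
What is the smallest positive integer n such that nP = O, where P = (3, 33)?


Compute successive multiples of P until we hit O:
  1P = (3, 33)
  2P = (27, 33)
  3P = (7, 4)
  4P = (31, 22)
  5P = (15, 14)
  6P = (12, 9)
  7P = (25, 1)
  8P = (5, 17)
  ... (continuing to 34P)
  34P = O

ord(P) = 34


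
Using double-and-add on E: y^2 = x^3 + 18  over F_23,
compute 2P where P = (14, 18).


k = 2 = 10_2 (binary, LSB first: 01)
Double-and-add from P = (14, 18):
  bit 0 = 0: acc unchanged = O
  bit 1 = 1: acc = O + (19, 0) = (19, 0)

2P = (19, 0)


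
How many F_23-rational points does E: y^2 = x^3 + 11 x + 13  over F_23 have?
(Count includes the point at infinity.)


For each x in F_23, count y with y^2 = x^3 + 11 x + 13 mod 23:
  x = 0: RHS = 13, y in [6, 17]  -> 2 point(s)
  x = 1: RHS = 2, y in [5, 18]  -> 2 point(s)
  x = 3: RHS = 4, y in [2, 21]  -> 2 point(s)
  x = 4: RHS = 6, y in [11, 12]  -> 2 point(s)
  x = 5: RHS = 9, y in [3, 20]  -> 2 point(s)
  x = 9: RHS = 13, y in [6, 17]  -> 2 point(s)
  x = 11: RHS = 16, y in [4, 19]  -> 2 point(s)
  x = 14: RHS = 13, y in [6, 17]  -> 2 point(s)
  x = 21: RHS = 6, y in [11, 12]  -> 2 point(s)
  x = 22: RHS = 1, y in [1, 22]  -> 2 point(s)
Affine points: 20. Add the point at infinity: total = 21.

#E(F_23) = 21


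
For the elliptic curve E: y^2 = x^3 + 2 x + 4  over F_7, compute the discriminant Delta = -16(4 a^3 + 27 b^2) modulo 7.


4 a^3 + 27 b^2 = 4*2^3 + 27*4^2 = 32 + 432 = 464
Delta = -16 * (464) = -7424
Delta mod 7 = 3

Delta = 3 (mod 7)


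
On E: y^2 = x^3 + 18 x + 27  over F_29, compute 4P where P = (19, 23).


k = 4 = 100_2 (binary, LSB first: 001)
Double-and-add from P = (19, 23):
  bit 0 = 0: acc unchanged = O
  bit 1 = 0: acc unchanged = O
  bit 2 = 1: acc = O + (19, 23) = (19, 23)

4P = (19, 23)


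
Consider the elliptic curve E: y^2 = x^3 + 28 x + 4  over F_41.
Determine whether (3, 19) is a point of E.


Check whether y^2 = x^3 + 28 x + 4 (mod 41) for (x, y) = (3, 19).
LHS: y^2 = 19^2 mod 41 = 33
RHS: x^3 + 28 x + 4 = 3^3 + 28*3 + 4 mod 41 = 33
LHS = RHS

Yes, on the curve


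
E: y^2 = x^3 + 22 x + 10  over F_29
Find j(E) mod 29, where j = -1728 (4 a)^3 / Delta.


Delta = -16(4 a^3 + 27 b^2) mod 29 = 9
-1728 * (4 a)^3 = -1728 * (4*22)^3 mod 29 = 12
j = 12 * 9^(-1) mod 29 = 11

j = 11 (mod 29)


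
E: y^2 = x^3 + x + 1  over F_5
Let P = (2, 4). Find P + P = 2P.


Doubling: s = (3 x1^2 + a) / (2 y1)
s = (3*2^2 + 1) / (2*4) mod 5 = 1
x3 = s^2 - 2 x1 mod 5 = 1^2 - 2*2 = 2
y3 = s (x1 - x3) - y1 mod 5 = 1 * (2 - 2) - 4 = 1

2P = (2, 1)


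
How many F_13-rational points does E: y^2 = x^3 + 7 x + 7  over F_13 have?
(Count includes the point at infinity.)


For each x in F_13, count y with y^2 = x^3 + 7 x + 7 mod 13:
  x = 2: RHS = 3, y in [4, 9]  -> 2 point(s)
  x = 3: RHS = 3, y in [4, 9]  -> 2 point(s)
  x = 7: RHS = 9, y in [3, 10]  -> 2 point(s)
  x = 8: RHS = 3, y in [4, 9]  -> 2 point(s)
  x = 12: RHS = 12, y in [5, 8]  -> 2 point(s)
Affine points: 10. Add the point at infinity: total = 11.

#E(F_13) = 11


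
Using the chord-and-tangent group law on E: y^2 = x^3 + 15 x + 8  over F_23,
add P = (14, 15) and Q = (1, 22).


P != Q, so use the chord formula.
s = (y2 - y1) / (x2 - x1) = (7) / (10) mod 23 = 3
x3 = s^2 - x1 - x2 mod 23 = 3^2 - 14 - 1 = 17
y3 = s (x1 - x3) - y1 mod 23 = 3 * (14 - 17) - 15 = 22

P + Q = (17, 22)


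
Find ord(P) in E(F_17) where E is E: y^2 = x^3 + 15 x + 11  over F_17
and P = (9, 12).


Compute successive multiples of P until we hit O:
  1P = (9, 12)
  2P = (3, 10)
  3P = (7, 0)
  4P = (3, 7)
  5P = (9, 5)
  6P = O

ord(P) = 6


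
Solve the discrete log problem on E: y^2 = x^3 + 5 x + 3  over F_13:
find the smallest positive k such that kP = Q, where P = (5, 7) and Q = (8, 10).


Enumerate multiples of P until we hit Q = (8, 10):
  1P = (5, 7)
  2P = (7, 2)
  3P = (4, 10)
  4P = (0, 4)
  5P = (12, 7)
  6P = (9, 6)
  7P = (8, 10)
Match found at i = 7.

k = 7


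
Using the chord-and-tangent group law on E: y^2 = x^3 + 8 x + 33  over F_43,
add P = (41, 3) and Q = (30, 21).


P != Q, so use the chord formula.
s = (y2 - y1) / (x2 - x1) = (18) / (32) mod 43 = 14
x3 = s^2 - x1 - x2 mod 43 = 14^2 - 41 - 30 = 39
y3 = s (x1 - x3) - y1 mod 43 = 14 * (41 - 39) - 3 = 25

P + Q = (39, 25)


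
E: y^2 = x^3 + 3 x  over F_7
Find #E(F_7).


For each x in F_7, count y with y^2 = x^3 + 3 x + 0 mod 7:
  x = 0: RHS = 0, y in [0]  -> 1 point(s)
  x = 1: RHS = 4, y in [2, 5]  -> 2 point(s)
  x = 2: RHS = 0, y in [0]  -> 1 point(s)
  x = 3: RHS = 1, y in [1, 6]  -> 2 point(s)
  x = 5: RHS = 0, y in [0]  -> 1 point(s)
Affine points: 7. Add the point at infinity: total = 8.

#E(F_7) = 8


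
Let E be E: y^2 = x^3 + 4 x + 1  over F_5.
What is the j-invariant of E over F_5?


Delta = -16(4 a^3 + 27 b^2) mod 5 = 2
-1728 * (4 a)^3 = -1728 * (4*4)^3 mod 5 = 2
j = 2 * 2^(-1) mod 5 = 1

j = 1 (mod 5)


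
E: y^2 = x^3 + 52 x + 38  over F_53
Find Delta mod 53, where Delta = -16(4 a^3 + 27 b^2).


4 a^3 + 27 b^2 = 4*52^3 + 27*38^2 = 562432 + 38988 = 601420
Delta = -16 * (601420) = -9622720
Delta mod 53 = 13

Delta = 13 (mod 53)


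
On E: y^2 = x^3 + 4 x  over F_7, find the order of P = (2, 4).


Compute successive multiples of P until we hit O:
  1P = (2, 4)
  2P = (0, 0)
  3P = (2, 3)
  4P = O

ord(P) = 4


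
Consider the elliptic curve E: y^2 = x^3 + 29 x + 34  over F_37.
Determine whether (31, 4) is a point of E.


Check whether y^2 = x^3 + 29 x + 34 (mod 37) for (x, y) = (31, 4).
LHS: y^2 = 4^2 mod 37 = 16
RHS: x^3 + 29 x + 34 = 31^3 + 29*31 + 34 mod 37 = 14
LHS != RHS

No, not on the curve


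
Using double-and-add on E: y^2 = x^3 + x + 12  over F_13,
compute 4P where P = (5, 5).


k = 4 = 100_2 (binary, LSB first: 001)
Double-and-add from P = (5, 5):
  bit 0 = 0: acc unchanged = O
  bit 1 = 0: acc unchanged = O
  bit 2 = 1: acc = O + (9, 3) = (9, 3)

4P = (9, 3)


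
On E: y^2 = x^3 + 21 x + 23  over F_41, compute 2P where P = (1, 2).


Doubling: s = (3 x1^2 + a) / (2 y1)
s = (3*1^2 + 21) / (2*2) mod 41 = 6
x3 = s^2 - 2 x1 mod 41 = 6^2 - 2*1 = 34
y3 = s (x1 - x3) - y1 mod 41 = 6 * (1 - 34) - 2 = 5

2P = (34, 5)


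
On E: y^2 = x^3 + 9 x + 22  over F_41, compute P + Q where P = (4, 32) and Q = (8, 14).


P != Q, so use the chord formula.
s = (y2 - y1) / (x2 - x1) = (23) / (4) mod 41 = 16
x3 = s^2 - x1 - x2 mod 41 = 16^2 - 4 - 8 = 39
y3 = s (x1 - x3) - y1 mod 41 = 16 * (4 - 39) - 32 = 23

P + Q = (39, 23)


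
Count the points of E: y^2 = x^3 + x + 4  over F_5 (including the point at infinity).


For each x in F_5, count y with y^2 = x^3 + 1 x + 4 mod 5:
  x = 0: RHS = 4, y in [2, 3]  -> 2 point(s)
  x = 1: RHS = 1, y in [1, 4]  -> 2 point(s)
  x = 2: RHS = 4, y in [2, 3]  -> 2 point(s)
  x = 3: RHS = 4, y in [2, 3]  -> 2 point(s)
Affine points: 8. Add the point at infinity: total = 9.

#E(F_5) = 9


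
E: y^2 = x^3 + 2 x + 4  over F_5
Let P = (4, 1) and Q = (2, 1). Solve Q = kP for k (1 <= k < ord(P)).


Enumerate multiples of P until we hit Q = (2, 1):
  1P = (4, 1)
  2P = (2, 4)
  3P = (0, 3)
  4P = (0, 2)
  5P = (2, 1)
Match found at i = 5.

k = 5


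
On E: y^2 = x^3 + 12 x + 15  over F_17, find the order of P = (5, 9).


Compute successive multiples of P until we hit O:
  1P = (5, 9)
  2P = (11, 13)
  3P = (9, 11)
  4P = (16, 11)
  5P = (15, 0)
  6P = (16, 6)
  7P = (9, 6)
  8P = (11, 4)
  ... (continuing to 10P)
  10P = O

ord(P) = 10


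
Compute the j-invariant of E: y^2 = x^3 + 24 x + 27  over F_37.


Delta = -16(4 a^3 + 27 b^2) mod 37 = 24
-1728 * (4 a)^3 = -1728 * (4*24)^3 mod 37 = 23
j = 23 * 24^(-1) mod 37 = 21

j = 21 (mod 37)


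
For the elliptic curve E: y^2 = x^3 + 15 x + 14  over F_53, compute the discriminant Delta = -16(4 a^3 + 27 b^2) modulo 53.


4 a^3 + 27 b^2 = 4*15^3 + 27*14^2 = 13500 + 5292 = 18792
Delta = -16 * (18792) = -300672
Delta mod 53 = 50

Delta = 50 (mod 53)


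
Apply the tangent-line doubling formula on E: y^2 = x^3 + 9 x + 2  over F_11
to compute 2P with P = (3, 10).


Doubling: s = (3 x1^2 + a) / (2 y1)
s = (3*3^2 + 9) / (2*10) mod 11 = 4
x3 = s^2 - 2 x1 mod 11 = 4^2 - 2*3 = 10
y3 = s (x1 - x3) - y1 mod 11 = 4 * (3 - 10) - 10 = 6

2P = (10, 6)


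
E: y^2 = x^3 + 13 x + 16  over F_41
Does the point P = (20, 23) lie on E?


Check whether y^2 = x^3 + 13 x + 16 (mod 41) for (x, y) = (20, 23).
LHS: y^2 = 23^2 mod 41 = 37
RHS: x^3 + 13 x + 16 = 20^3 + 13*20 + 16 mod 41 = 35
LHS != RHS

No, not on the curve


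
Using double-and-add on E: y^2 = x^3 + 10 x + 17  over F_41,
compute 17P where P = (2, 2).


k = 17 = 10001_2 (binary, LSB first: 10001)
Double-and-add from P = (2, 2):
  bit 0 = 1: acc = O + (2, 2) = (2, 2)
  bit 1 = 0: acc unchanged = (2, 2)
  bit 2 = 0: acc unchanged = (2, 2)
  bit 3 = 0: acc unchanged = (2, 2)
  bit 4 = 1: acc = (2, 2) + (37, 6) = (7, 15)

17P = (7, 15)


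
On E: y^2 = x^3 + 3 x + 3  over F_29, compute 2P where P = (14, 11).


Doubling: s = (3 x1^2 + a) / (2 y1)
s = (3*14^2 + 3) / (2*11) mod 29 = 15
x3 = s^2 - 2 x1 mod 29 = 15^2 - 2*14 = 23
y3 = s (x1 - x3) - y1 mod 29 = 15 * (14 - 23) - 11 = 28

2P = (23, 28)


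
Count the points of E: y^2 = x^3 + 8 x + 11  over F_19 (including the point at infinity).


For each x in F_19, count y with y^2 = x^3 + 8 x + 11 mod 19:
  x = 0: RHS = 11, y in [7, 12]  -> 2 point(s)
  x = 1: RHS = 1, y in [1, 18]  -> 2 point(s)
  x = 2: RHS = 16, y in [4, 15]  -> 2 point(s)
  x = 3: RHS = 5, y in [9, 10]  -> 2 point(s)
  x = 5: RHS = 5, y in [9, 10]  -> 2 point(s)
  x = 6: RHS = 9, y in [3, 16]  -> 2 point(s)
  x = 7: RHS = 11, y in [7, 12]  -> 2 point(s)
  x = 8: RHS = 17, y in [6, 13]  -> 2 point(s)
  x = 11: RHS = 5, y in [9, 10]  -> 2 point(s)
  x = 12: RHS = 11, y in [7, 12]  -> 2 point(s)
  x = 14: RHS = 17, y in [6, 13]  -> 2 point(s)
  x = 16: RHS = 17, y in [6, 13]  -> 2 point(s)
  x = 17: RHS = 6, y in [5, 14]  -> 2 point(s)
Affine points: 26. Add the point at infinity: total = 27.

#E(F_19) = 27


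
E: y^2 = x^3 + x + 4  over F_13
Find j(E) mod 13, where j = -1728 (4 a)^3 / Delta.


Delta = -16(4 a^3 + 27 b^2) mod 13 = 5
-1728 * (4 a)^3 = -1728 * (4*1)^3 mod 13 = 12
j = 12 * 5^(-1) mod 13 = 5

j = 5 (mod 13)


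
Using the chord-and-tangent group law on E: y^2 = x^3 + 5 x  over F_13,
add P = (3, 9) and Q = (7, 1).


P != Q, so use the chord formula.
s = (y2 - y1) / (x2 - x1) = (5) / (4) mod 13 = 11
x3 = s^2 - x1 - x2 mod 13 = 11^2 - 3 - 7 = 7
y3 = s (x1 - x3) - y1 mod 13 = 11 * (3 - 7) - 9 = 12

P + Q = (7, 12)


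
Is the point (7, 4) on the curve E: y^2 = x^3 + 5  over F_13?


Check whether y^2 = x^3 + 0 x + 5 (mod 13) for (x, y) = (7, 4).
LHS: y^2 = 4^2 mod 13 = 3
RHS: x^3 + 0 x + 5 = 7^3 + 0*7 + 5 mod 13 = 10
LHS != RHS

No, not on the curve


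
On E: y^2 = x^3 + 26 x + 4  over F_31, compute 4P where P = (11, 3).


k = 4 = 100_2 (binary, LSB first: 001)
Double-and-add from P = (11, 3):
  bit 0 = 0: acc unchanged = O
  bit 1 = 0: acc unchanged = O
  bit 2 = 1: acc = O + (11, 3) = (11, 3)

4P = (11, 3)
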